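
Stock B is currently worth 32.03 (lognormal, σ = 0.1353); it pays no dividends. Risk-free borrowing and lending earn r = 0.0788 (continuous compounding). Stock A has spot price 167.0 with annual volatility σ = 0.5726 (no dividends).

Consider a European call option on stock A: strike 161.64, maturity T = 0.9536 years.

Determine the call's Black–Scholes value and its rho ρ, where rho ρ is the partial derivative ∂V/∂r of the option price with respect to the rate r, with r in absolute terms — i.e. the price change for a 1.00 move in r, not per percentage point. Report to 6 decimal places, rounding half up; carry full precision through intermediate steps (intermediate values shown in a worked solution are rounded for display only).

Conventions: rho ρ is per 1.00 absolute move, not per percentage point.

σ√T = 0.5726·√0.9536 = 0.559158
d₁ = (ln(S/K) + (r+σ²/2)T) / (σ√T) = (ln(167.0/161.64) + (0.0788+0.5726²/2)·0.9536) / 0.559158 = (0.032622 + 0.231472) / 0.559158 = 0.472308
d₂ = d₁ − σ√T = 0.472308 − 0.559158 = -0.086850
e^{−rT} = 0.927610
N(d₁) = 0.681646,  N(d₂) = 0.465395
Call price V = S·N(d₁) − K·e^{−rT}·N(d₂) = 113.834956 − 69.780869 = 44.054087
ρ = K·T·e^{−rT}·N(d₂) = 66.543037

price = 44.054087
ρ = 66.543037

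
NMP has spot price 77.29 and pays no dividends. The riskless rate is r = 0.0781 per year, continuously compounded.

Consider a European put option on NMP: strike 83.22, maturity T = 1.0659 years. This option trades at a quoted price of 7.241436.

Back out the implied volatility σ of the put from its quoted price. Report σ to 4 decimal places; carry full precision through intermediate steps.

sigma = 0.2403

At σ = 0.2403 the Black–Scholes value reproduces the quote:
σ√T = 0.2403·√1.0659 = 0.248092
d₁ = (ln(S/K) + (r+σ²/2)T) / (σ√T) = (ln(77.29/83.22) + (0.0781+0.2403²/2)·1.0659) / 0.248092 = (-0.073923 + 0.114022) / 0.248092 = 0.161627
d₂ = d₁ − σ√T = 0.161627 − 0.248092 = -0.086464
e^{−rT} = 0.920124
N(−d₁) = 0.435800,  N(−d₂) = 0.534451
V = K·e^{−rT}·N(−d₂) − S·N(−d₁) = 40.924391 − 33.682956 = 7.241436 (the quoted price), and the Black–Scholes price is strictly increasing in σ, so σ is unique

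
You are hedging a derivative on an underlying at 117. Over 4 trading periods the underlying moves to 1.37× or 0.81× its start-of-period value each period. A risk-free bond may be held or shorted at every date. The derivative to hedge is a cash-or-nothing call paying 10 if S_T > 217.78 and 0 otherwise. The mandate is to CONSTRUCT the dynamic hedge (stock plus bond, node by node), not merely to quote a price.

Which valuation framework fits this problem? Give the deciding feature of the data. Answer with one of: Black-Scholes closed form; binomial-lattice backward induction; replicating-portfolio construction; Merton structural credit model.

Key observation: the task asks for the hedge itself — share and bond holdings at every node of the 4-period tree on spot 117 with factors 1.37/0.81 — which is exactly what the replicating-portfolio construction produces.

framework: replicating-portfolio construction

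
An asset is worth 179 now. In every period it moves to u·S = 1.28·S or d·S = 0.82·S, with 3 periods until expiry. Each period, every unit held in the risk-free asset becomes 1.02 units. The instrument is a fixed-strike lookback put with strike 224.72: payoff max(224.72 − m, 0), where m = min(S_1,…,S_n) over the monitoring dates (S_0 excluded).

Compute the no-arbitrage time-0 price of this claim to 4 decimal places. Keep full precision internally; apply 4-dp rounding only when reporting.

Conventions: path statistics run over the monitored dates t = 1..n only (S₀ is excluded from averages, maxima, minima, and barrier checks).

Risk-neutral up-probability p* = (R−d)/(u−d) = (1.02−0.82)/(1.28−0.82) = 0.4348; the claim prices as the p*-weighted sum of path payoffs discounted by R^3.
Enumerate all 2^3 = 8 price paths (U = up ×1.28, D = down ×0.82); each path with k up-moves has probability p*^k·(1−p*)^(3−k).
DDD: m=98.6949, payoff=126.0251, prob=0.180570
UDD: m=154.0603, payoff=70.6597, prob=0.138900
DUD: m=146.7800, payoff=77.9400, prob=0.138900
UUD: m=229.1200, payoff=0.0000, prob=0.106846
DDU: m=120.3596, payoff=104.3604, prob=0.138900
UDU: m=187.8784, payoff=36.8416, prob=0.106846
DUU: m=146.7800, payoff=77.9400, prob=0.106846
UUU: m=229.1200, payoff=0.0000, prob=0.082190
Price = Σ prob·payoff / R^3 = 70.156643 / 1.061208 = 66.1102

price = 66.1102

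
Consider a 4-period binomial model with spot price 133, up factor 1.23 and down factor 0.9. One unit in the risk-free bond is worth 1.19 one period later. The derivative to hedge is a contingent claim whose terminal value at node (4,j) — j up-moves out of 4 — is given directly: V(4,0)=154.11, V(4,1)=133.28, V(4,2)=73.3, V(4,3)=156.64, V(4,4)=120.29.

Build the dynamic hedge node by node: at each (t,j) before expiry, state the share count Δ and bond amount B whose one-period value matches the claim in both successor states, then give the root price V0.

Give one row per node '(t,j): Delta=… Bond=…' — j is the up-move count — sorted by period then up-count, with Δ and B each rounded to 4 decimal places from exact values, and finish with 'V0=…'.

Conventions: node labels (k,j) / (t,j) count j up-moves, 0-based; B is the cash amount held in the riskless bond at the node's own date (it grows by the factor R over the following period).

Arbitrage-free pricing uses the up-move probability p* = (R−d)/(u−d) = 0.8788, discounting each step at R = 1.19.
Payoffs at expiry: V(4,0)=154.1100, V(4,1)=133.2800, V(4,2)=73.3000, V(4,3)=156.6400, V(4,4)=120.2900
Node (3,0) S=96.9570: V=(p*·133.2800+(1−p*)·154.1100)/1.19=114.1217; Δ=(133.2800−154.1100)/(119.2571−87.2613)=-0.6510; B=V−Δ·S=177.2429
Node (3,1) S=132.5079: V=(p*·73.3000+(1−p*)·133.2800)/1.19=67.7061; Δ=(73.3000−133.2800)/(162.9847−119.2571)=-1.3717; B=V−Δ·S=249.4637
Node (3,2) S=181.0941: V=(p*·156.6400+(1−p*)·73.3000)/1.19=123.1413; Δ=(156.6400−73.3000)/(222.7458−162.9847)=1.3946; B=V−Δ·S=-129.4041
Node (3,3) S=247.4953: V=(p*·120.2900+(1−p*)·156.6400)/1.19=104.7866; Δ=(120.2900−156.6400)/(304.4192−222.7458)=-0.4451; B=V−Δ·S=214.9381
Node (2,0) S=107.7300: V=(p*·67.7061+(1−p*)·114.1217)/1.19=61.6238; Δ=(67.7061−114.1217)/(132.5079−96.9570)=-1.3056; B=V−Δ·S=202.2770
Node (2,1) S=147.2310: V=(p*·123.1413+(1−p*)·67.7061)/1.19=97.8335; Δ=(123.1413−67.7061)/(181.0941−132.5079)=1.1410; B=V−Δ·S=-70.1519
Node (2,2) S=201.2157: V=(p*·104.7866+(1−p*)·123.1413)/1.19=89.9256; Δ=(104.7866−123.1413)/(247.4953−181.0941)=-0.2764; B=V−Δ·S=145.5459
Node (1,0) S=119.7000: V=(p*·97.8335+(1−p*)·61.6238)/1.19=78.5248; Δ=(97.8335−61.6238)/(147.2310−107.7300)=0.9167; B=V−Δ·S=-31.2019
Node (1,1) S=163.5900: V=(p*·89.9256+(1−p*)·97.8335)/1.19=76.3732; Δ=(89.9256−97.8335)/(201.2157−147.2310)=-0.1465; B=V−Δ·S=100.3368
Node (0,0) S=133.0000: V=(p*·76.3732+(1−p*)·78.5248)/1.19=64.3983; Δ=(76.3732−78.5248)/(163.5900−119.7000)=-0.0490; B=V−Δ·S=70.9182
Check: Δ(0,0)·S0 + B(0,0) = 64.3983 = V0.

(0,0): Delta=-0.0490 Bond=70.9182
(1,0): Delta=0.9167 Bond=-31.2019
(1,1): Delta=-0.1465 Bond=100.3368
(2,0): Delta=-1.3056 Bond=202.2770
(2,1): Delta=1.1410 Bond=-70.1519
(2,2): Delta=-0.2764 Bond=145.5459
(3,0): Delta=-0.6510 Bond=177.2429
(3,1): Delta=-1.3717 Bond=249.4637
(3,2): Delta=1.3946 Bond=-129.4041
(3,3): Delta=-0.4451 Bond=214.9381
V0=64.3983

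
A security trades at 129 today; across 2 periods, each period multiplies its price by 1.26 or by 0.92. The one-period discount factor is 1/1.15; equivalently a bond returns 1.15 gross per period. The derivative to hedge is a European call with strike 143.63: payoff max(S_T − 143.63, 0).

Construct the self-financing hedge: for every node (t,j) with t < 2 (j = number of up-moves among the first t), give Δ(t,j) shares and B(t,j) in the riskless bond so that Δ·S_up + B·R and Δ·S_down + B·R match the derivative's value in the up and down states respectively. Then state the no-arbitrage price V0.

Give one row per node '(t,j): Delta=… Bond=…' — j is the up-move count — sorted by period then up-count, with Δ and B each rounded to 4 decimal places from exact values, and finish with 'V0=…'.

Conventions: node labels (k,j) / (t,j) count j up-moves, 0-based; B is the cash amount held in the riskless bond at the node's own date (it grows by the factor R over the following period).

(0,0): Delta=0.7791 Bond=-77.3781
(1,0): Delta=0.1464 Bond=-13.8984
(1,1): Delta=1.0000 Bond=-124.8957
V0=23.1212

The replicating-portfolio and risk-neutral prices coincide; use p* = (1.15−0.92)/(1.26−0.92) = 0.6765 for the latter.
Expiry values: V(2,0)=0.0000, V(2,1)=5.9068, V(2,2)=61.1704
  t=1,j=0: stock 118.6800 → up 149.5368 (V=5.9068), down 109.1856 (V=0.0000). Price 3.4746; hedge Δ=0.1464, bond B=-13.8984.
  t=1,j=1: stock 162.5400 → up 204.8004 (V=61.1704), down 149.5368 (V=5.9068). Price 37.6443; hedge Δ=1.0000, bond B=-124.8957.
  t=0,j=0: stock 129.0000 → up 162.5400 (V=37.6443), down 118.6800 (V=3.4746). Price 23.1212; hedge Δ=0.7791, bond B=-77.3781.
Verification: the root portfolio costs Δ(0,0)·S0 + B(0,0) = 23.1212, matching V0.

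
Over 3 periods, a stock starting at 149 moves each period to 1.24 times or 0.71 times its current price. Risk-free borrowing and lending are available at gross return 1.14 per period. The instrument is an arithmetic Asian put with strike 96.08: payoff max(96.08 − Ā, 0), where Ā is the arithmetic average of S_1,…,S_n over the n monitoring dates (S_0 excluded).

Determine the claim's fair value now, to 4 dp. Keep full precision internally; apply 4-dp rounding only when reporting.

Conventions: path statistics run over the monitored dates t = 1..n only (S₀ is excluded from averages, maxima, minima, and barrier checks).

price = 0.1739

Under the martingale measure an up-move has probability p* = 0.8113; value the claim as the probability-weighted average of per-path payoffs, discounted 3 periods at R = 1.14.
Enumerate all 2^3 = 8 price paths (U = up ×1.24, D = down ×0.71); each path with k up-moves has probability p*^k·(1−p*)^(3−k).
DDD: Ā=78.0765, payoff=18.0035, prob=0.006717
UDD: Ā=136.3590, payoff=0.0000, prob=0.028883
DUD: Ā=110.0357, payoff=0.0000, prob=0.028883
UUD: Ā=192.1750, payoff=0.0000, prob=0.124196
DDU: Ā=91.3461, payoff=4.7339, prob=0.028883
UDU: Ā=159.5341, payoff=0.0000, prob=0.124196
DUU: Ā=133.2108, payoff=0.0000, prob=0.124196
UUU: Ā=232.6498, payoff=0.0000, prob=0.534045
Price = Σ prob·payoff / R^3 = 0.257656 / 1.481544 = 0.1739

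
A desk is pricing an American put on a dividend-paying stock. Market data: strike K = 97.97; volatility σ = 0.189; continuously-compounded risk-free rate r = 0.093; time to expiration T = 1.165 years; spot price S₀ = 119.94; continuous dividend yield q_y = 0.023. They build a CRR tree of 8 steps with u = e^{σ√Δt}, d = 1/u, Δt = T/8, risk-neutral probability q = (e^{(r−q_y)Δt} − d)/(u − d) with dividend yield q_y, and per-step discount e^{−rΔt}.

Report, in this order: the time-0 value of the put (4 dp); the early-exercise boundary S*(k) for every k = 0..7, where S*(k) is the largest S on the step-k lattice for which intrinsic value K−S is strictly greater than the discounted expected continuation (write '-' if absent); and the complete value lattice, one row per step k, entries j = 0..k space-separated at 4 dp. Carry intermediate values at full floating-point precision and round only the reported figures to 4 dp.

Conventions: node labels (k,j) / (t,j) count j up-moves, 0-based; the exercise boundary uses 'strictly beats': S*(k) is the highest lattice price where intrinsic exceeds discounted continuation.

Δt=0.14563  u=1.07479  d=0.93042  q=0.55294  discount=0.98655
step 8 (expiry): payoffs max(K−S,0) = 30.6135 20.1617 8.0882 0.0000 0.0000 0.0000 0.0000 0.0000 0.0000
step 7: (k=7,j=0): S=72.3940, K−S=25.5760, hold=24.5002 ⇒ V=25.5760 exercise | (k=7,j=1): S=83.6274, K−S=14.3426, hold=13.3043 ⇒ V=14.3426 exercise | (k=7,j=2): S=96.6040, K−S=1.3660, hold=3.5672 ⇒ V=3.5672 continue | (k=7,j=3): S=111.5940, K−S=0.0000, hold=0.0000 ⇒ V=0.0000 continue | (k=7,j=4): S=128.9101, K−S=0.0000, hold=0.0000 ⇒ V=0.0000 continue | (k=7,j=5): S=148.9132, K−S=0.0000, hold=0.0000 ⇒ V=0.0000 continue | (k=7,j=6): S=172.0201, K−S=0.0000, hold=0.0000 ⇒ V=0.0000 continue | (k=7,j=7): S=198.7126, K−S=0.0000, hold=0.0000 ⇒ V=0.0000 continue  boundary S*=83.6274
step 6: (k=6,j=0): S=77.8083, K−S=20.1617, hold=19.1040 ⇒ V=20.1617 exercise | (k=6,j=1): S=89.8818, K−S=8.0882, hold=8.2716 ⇒ V=8.2716 continue | (k=6,j=2): S=103.8288, K−S=0.0000, hold=1.5733 ⇒ V=1.5733 continue | (k=6,j=3): S=119.9400, K−S=0.0000, hold=0.0000 ⇒ V=0.0000 continue | (k=6,j=4): S=138.5512, K−S=0.0000, hold=0.0000 ⇒ V=0.0000 continue | (k=6,j=5): S=160.0502, K−S=0.0000, hold=0.0000 ⇒ V=0.0000 continue | (k=6,j=6): S=184.8853, K−S=0.0000, hold=0.0000 ⇒ V=0.0000 continue  boundary S*=77.8083
step 5: (k=5,j=0): S=83.6274, K−S=14.3426, hold=13.4044 ⇒ V=14.3426 exercise | (k=5,j=1): S=96.6040, K−S=1.3660, hold=4.5064 ⇒ V=4.5064 continue | (k=5,j=2): S=111.5940, K−S=0.0000, hold=0.6939 ⇒ V=0.6939 continue | (k=5,j=3): S=128.9101, K−S=0.0000, hold=0.0000 ⇒ V=0.0000 continue | (k=5,j=4): S=148.9132, K−S=0.0000, hold=0.0000 ⇒ V=0.0000 continue | (k=5,j=5): S=172.0201, K−S=0.0000, hold=0.0000 ⇒ V=0.0000 continue  boundary S*=83.6274
step 4: (k=4,j=0): S=89.8818, K−S=8.0882, hold=8.7839 ⇒ V=8.7839 continue | (k=4,j=1): S=103.8288, K−S=0.0000, hold=2.3660 ⇒ V=2.3660 continue | (k=4,j=2): S=119.9400, K−S=0.0000, hold=0.3060 ⇒ V=0.3060 continue | (k=4,j=3): S=138.5512, K−S=0.0000, hold=0.0000 ⇒ V=0.0000 continue | (k=4,j=4): S=160.0502, K−S=0.0000, hold=0.0000 ⇒ V=0.0000 continue  boundary S*=-
step 3: (k=3,j=0): S=96.6040, K−S=1.3660, hold=5.1647 ⇒ V=5.1647 continue | (k=3,j=1): S=111.5940, K−S=0.0000, hold=1.2105 ⇒ V=1.2105 continue | (k=3,j=2): S=128.9101, K−S=0.0000, hold=0.1350 ⇒ V=0.1350 continue | (k=3,j=3): S=148.9132, K−S=0.0000, hold=0.0000 ⇒ V=0.0000 continue  boundary S*=-
step 2: (k=2,j=0): S=103.8288, K−S=0.0000, hold=2.9382 ⇒ V=2.9382 continue | (k=2,j=1): S=119.9400, K−S=0.0000, hold=0.6075 ⇒ V=0.6075 continue | (k=2,j=2): S=138.5512, K−S=0.0000, hold=0.0595 ⇒ V=0.0595 continue  boundary S*=-
step 1: (k=1,j=0): S=111.5940, K−S=0.0000, hold=1.6272 ⇒ V=1.6272 continue | (k=1,j=1): S=128.9101, K−S=0.0000, hold=0.3004 ⇒ V=0.3004 continue  boundary S*=-
step 0: (k=0,j=0): S=119.9400, K−S=0.0000, hold=0.8816 ⇒ V=0.8816 continue  boundary S*=-

price = 0.8816
boundary = - - - - - 83.6274 77.8083 83.6274
tree:
0.8816
1.6272 0.3004
2.9382 0.6075 0.0595
5.1647 1.2105 0.1350 0.0000
8.7839 2.3660 0.3060 0.0000 0.0000
14.3426 4.5064 0.6939 0.0000 0.0000 0.0000
20.1617 8.2716 1.5733 0.0000 0.0000 0.0000 0.0000
25.5760 14.3426 3.5672 0.0000 0.0000 0.0000 0.0000 0.0000
30.6135 20.1617 8.0882 0.0000 0.0000 0.0000 0.0000 0.0000 0.0000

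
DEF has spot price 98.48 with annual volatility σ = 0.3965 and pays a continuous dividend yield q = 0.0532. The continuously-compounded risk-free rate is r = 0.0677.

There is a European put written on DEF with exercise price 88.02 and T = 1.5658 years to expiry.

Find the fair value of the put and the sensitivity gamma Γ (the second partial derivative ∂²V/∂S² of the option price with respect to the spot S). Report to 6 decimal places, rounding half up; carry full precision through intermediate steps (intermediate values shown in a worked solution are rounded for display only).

price = 11.508773
Γ = 0.006562

σ√T = 0.3965·√1.5658 = 0.496148
d₁ = (ln(S/K) + (r−q+σ²/2)T) / (σ√T) = (ln(98.48/88.02) + (0.0677−0.0532+0.3965²/2)·1.5658) / 0.496148 = (0.112289 + 0.145786) / 0.496148 = 0.520157
d₂ = d₁ − σ√T = 0.520157 − 0.496148 = 0.024009
e^{−rT} = 0.899420
e^{−qT} = 0.920075
N(−d₁) = 0.301477,  N(−d₂) = 0.490423
Put price V = K·e^{−rT}·N(−d₂) − S·e^{−qT}·N(−d₁) = 38.825288 − 27.316514 = 11.508773
φ(d₁) = (1/√(2π))·e^{−d₁²/2} = 0.348464
Γ = e^{−qT}·φ(d₁) / (S·σ·√T) = 0.006562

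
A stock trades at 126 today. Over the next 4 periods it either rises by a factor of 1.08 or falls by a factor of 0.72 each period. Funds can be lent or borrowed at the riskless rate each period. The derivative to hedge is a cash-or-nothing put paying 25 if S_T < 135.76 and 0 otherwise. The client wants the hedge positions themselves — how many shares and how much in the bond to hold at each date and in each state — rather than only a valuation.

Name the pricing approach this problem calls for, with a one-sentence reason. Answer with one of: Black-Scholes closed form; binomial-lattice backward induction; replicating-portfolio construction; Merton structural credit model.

Key observation: the task asks for the hedge itself — share and bond holdings at every node of the 4-period tree on spot 126 with factors 1.08/0.72 — which is exactly what the replicating-portfolio construction produces.

framework: replicating-portfolio construction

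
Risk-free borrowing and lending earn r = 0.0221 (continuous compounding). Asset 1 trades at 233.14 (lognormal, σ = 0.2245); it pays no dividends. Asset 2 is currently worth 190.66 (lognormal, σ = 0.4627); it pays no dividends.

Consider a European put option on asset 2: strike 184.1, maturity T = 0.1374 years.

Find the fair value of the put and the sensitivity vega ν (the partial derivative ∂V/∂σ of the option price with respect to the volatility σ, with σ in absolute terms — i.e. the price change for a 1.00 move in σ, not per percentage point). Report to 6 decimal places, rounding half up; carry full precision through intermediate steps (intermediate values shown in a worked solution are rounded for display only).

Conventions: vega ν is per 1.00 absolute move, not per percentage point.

price = 9.539813
ν = 26.891607

σ√T = 0.4627·√0.1374 = 0.171511
d₁ = (ln(S/K) + (r+σ²/2)T) / (σ√T) = (ln(190.66/184.1) + (0.0221+0.4627²/2)·0.1374) / 0.171511 = (0.035013 + 0.017745) / 0.171511 = 0.307602
d₂ = d₁ − σ√T = 0.307602 − 0.171511 = 0.136091
e^{−rT} = 0.996968
N(−d₁) = 0.379193,  N(−d₂) = 0.445875
Put price V = K·e^{−rT}·N(−d₂) − S·N(−d₁) = 81.836663 − 72.296850 = 9.539813
φ(d₁) = (1/√(2π))·e^{−d₁²/2} = 0.380508
ν = S·φ(d₁)·√T = 26.891607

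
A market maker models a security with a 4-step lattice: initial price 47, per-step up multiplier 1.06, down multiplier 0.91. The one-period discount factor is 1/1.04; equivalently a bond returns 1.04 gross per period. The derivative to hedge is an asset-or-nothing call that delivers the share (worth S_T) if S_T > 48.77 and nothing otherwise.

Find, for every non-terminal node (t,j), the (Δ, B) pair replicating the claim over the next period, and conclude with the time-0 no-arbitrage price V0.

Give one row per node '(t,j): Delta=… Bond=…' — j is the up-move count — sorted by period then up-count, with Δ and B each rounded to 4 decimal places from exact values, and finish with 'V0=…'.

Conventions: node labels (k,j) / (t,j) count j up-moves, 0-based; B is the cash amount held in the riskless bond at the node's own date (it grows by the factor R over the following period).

(0,0): Delta=2.6191 Bond=-79.3666
(1,0): Delta=5.5140 Bond=-206.3532
(1,1): Delta=2.2368 Bond=-63.4933
(2,0): Delta=0.0000 Bond=0.0000
(2,1): Delta=6.2422 Bond=-247.6238
(2,2): Delta=1.7078 Bond=-38.0960
(3,0): Delta=0.0000 Bond=0.0000
(3,1): Delta=0.0000 Bond=0.0000
(3,2): Delta=7.0667 Bond=-297.1486
(3,3): Delta=1.0000 Bond=0.0000
V0=43.7326

The replicating-portfolio and risk-neutral prices coincide; use p* = (1.04−0.91)/(1.06−0.91) = 0.8667 for the latter.
Expiry values: V(4,0)=0.0000, V(4,1)=0.0000, V(4,2)=0.0000, V(4,3)=50.9398, V(4,4)=59.3364
  t=3,j=0: stock 35.4178 → up 37.5429 (V=0.0000), down 32.2302 (V=0.0000). Price 0.0000; hedge Δ=0.0000, bond B=0.0000.
  t=3,j=1: stock 41.2559 → up 43.7313 (V=0.0000), down 37.5429 (V=0.0000). Price 0.0000; hedge Δ=0.0000, bond B=0.0000.
  t=3,j=2: stock 48.0564 → up 50.9398 (V=50.9398), down 43.7313 (V=0.0000). Price 42.4498; hedge Δ=7.0667, bond B=-297.1486.
  t=3,j=3: stock 55.9778 → up 59.3364 (V=59.3364), down 50.9398 (V=50.9398). Price 55.9778; hedge Δ=1.0000, bond B=0.0000.
  t=2,j=0: stock 38.9207 → up 41.2559 (V=0.0000), down 35.4178 (V=0.0000). Price 0.0000; hedge Δ=0.0000, bond B=0.0000.
  t=2,j=1: stock 45.3362 → up 48.0564 (V=42.4498), down 41.2559 (V=0.0000). Price 35.3748; hedge Δ=6.2422, bond B=-247.6238.
  t=2,j=2: stock 52.8092 → up 55.9778 (V=55.9778), down 48.0564 (V=42.4498). Price 52.0904; hedge Δ=1.7078, bond B=-38.0960.
  t=1,j=0: stock 42.7700 → up 45.3362 (V=35.3748), down 38.9207 (V=0.0000). Price 29.4790; hedge Δ=5.5140, bond B=-206.3532.
  t=1,j=1: stock 49.8200 → up 52.8092 (V=52.0904), down 45.3362 (V=35.3748). Price 47.9439; hedge Δ=2.2368, bond B=-63.4933.
  t=0,j=0: stock 47.0000 → up 49.8200 (V=47.9439), down 42.7700 (V=29.4790). Price 43.7326; hedge Δ=2.6191, bond B=-79.3666.
Sanity check at the root: Δ(0,0)·S0 + B(0,0) reproduces V0 = 43.7326.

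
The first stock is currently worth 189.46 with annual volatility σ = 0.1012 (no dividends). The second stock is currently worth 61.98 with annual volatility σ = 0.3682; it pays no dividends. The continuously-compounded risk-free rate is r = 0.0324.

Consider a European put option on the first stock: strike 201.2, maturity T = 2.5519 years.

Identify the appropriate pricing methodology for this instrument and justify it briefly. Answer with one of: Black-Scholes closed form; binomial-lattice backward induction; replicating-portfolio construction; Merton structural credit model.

Key observation: the strike-201.2 put on the first stock is European-exercise on a continuously-modelled lognormal underlying, so its value is a single closed-form evaluation.

framework: Black-Scholes closed form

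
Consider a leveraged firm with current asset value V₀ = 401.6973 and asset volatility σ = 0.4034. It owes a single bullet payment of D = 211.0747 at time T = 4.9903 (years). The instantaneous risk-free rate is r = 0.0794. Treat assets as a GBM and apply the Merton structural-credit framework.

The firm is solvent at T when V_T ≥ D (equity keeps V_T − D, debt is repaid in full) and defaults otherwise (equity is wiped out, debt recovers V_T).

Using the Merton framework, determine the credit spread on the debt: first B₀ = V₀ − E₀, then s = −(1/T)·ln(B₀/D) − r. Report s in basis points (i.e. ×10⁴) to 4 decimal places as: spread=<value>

spread=183.1210

With assets at 401.6973 and a single debt payment of 211.0747 at 4.9903 years:
d₁ = [ln(V₀/D) + (r + σ²/2)T] / (σ√T)
   = [ln(401.6973/211.0747) + (0.0794 + 0.5·0.4034²)·4.9903] / (0.4034·√4.9903)
   = [0.643487 + 0.802269] / 0.901154 = 1.604338
d₂ = d₁ − σ√T = 1.604338 − 0.901154 = 0.703183
N(d₁) = 0.945680,  N(d₂) = 0.759029,  e^(−rT) = 0.672852
E₀ = V₀·N(d₁) − D·e^(−rT)·N(d₂)
   = 401.6973·0.945680 − 211.0747·0.672852·0.759029 = 272.078294
B₀ = V₀ − E₀ = 401.6973 − 272.078294 = 129.619006
spread = −(1/T)·ln(B₀/D) − r = −(1/4.9903)·ln(129.619006/211.0747) − 0.0794 = 0.01831210
in basis points: 0.01831210 × 10⁴ = 183.1210 bp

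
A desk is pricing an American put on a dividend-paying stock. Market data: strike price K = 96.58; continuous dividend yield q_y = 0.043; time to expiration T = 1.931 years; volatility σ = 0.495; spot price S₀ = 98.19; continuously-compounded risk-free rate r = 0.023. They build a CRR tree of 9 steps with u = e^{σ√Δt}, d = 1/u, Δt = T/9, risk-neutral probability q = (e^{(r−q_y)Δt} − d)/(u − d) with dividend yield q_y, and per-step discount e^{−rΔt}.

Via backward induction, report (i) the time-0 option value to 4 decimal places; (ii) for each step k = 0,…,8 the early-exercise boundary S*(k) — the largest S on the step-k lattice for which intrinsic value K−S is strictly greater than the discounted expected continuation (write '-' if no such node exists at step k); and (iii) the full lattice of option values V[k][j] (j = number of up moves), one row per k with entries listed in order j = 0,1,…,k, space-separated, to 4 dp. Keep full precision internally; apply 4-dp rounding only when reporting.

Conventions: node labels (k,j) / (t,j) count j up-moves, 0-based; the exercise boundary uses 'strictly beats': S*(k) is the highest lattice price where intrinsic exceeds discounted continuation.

price = 26.3328
boundary = - - - - - 31.2020 39.2427 31.2020 39.2427
tree:
26.3328
33.3232 17.5046
41.1318 23.5062 9.8668
49.4117 30.7884 14.2646 4.2364
57.6735 39.1863 20.1728 6.7118 1.0520
65.3780 48.2702 27.7709 10.4807 1.8667 0.0000
71.7713 57.3373 36.9802 16.0614 3.3125 0.0000 0.0000
76.8545 65.3780 47.2431 23.9997 5.8780 0.0000 0.0000 0.0000
80.8962 71.7713 57.3373 34.6002 10.4305 0.0000 0.0000 0.0000 0.0000
84.1098 76.8545 65.3780 47.2244 18.5089 0.0000 0.0000 0.0000 0.0000 0.0000

params: Δt=0.21456 u=1.25770 d=0.79510 q=0.43367 e^(-rΔt)=0.99508
t_9 payoffs: 84.1098 76.8545 65.3780 47.2244 18.5089 0.0000 0.0000 0.0000 0.0000 0.0000
t_8: node(8,0) S=15.6838 payoff=80.8962 vs cont=80.5648 → 80.8962 [stop]  node(8,1) S=24.8087 payoff=71.7713 vs cont=71.5237 → 71.7713 [stop]  node(8,2) S=39.2427 payoff=57.3373 vs cont=57.2223 → 57.3373 [stop]  node(8,3) S=62.0745 payoff=34.5055 vs cont=34.6002 → 34.6002 [wait]  node(8,4) S=98.1900 payoff=0.0000 vs cont=10.4305 → 10.4305 [wait]  node(8,5) S=155.3179 payoff=0.0000 vs cont=0.0000 → 0.0000 [wait]  node(8,6) S=245.6833 payoff=0.0000 vs cont=0.0000 → 0.0000 [wait]  node(8,7) S=388.6241 payoff=0.0000 vs cont=0.0000 → 0.0000 [wait]  node(8,8) S=614.7293 payoff=0.0000 vs cont=0.0000 → 0.0000 [wait]  ⇒ S*(8)=39.2427
t_7: node(7,0) S=19.7255 payoff=76.8545 vs cont=76.5602 → 76.8545 [stop]  node(7,1) S=31.2020 payoff=65.3780 vs cont=65.1892 → 65.3780 [stop]  node(7,2) S=49.3556 payoff=47.2244 vs cont=47.2431 → 47.2431 [wait]  node(7,3) S=78.0711 payoff=18.5089 vs cont=23.9997 → 23.9997 [wait]  node(7,4) S=123.4936 payoff=0.0000 vs cont=5.8780 → 5.8780 [wait]  node(7,5) S=195.3433 payoff=0.0000 vs cont=0.0000 → 0.0000 [wait]  node(7,6) S=308.9959 payoff=0.0000 vs cont=0.0000 → 0.0000 [wait]  node(7,7) S=488.7726 payoff=0.0000 vs cont=0.0000 → 0.0000 [wait]  ⇒ S*(7)=31.2020
t_6: node(6,0) S=24.8087 payoff=71.7713 vs cont=71.5237 → 71.7713 [stop]  node(6,1) S=39.2427 payoff=57.3373 vs cont=57.2303 → 57.3373 [stop]  node(6,2) S=62.0745 payoff=34.5055 vs cont=36.9802 → 36.9802 [wait]  node(6,3) S=98.1900 payoff=0.0000 vs cont=16.0614 → 16.0614 [wait]  node(6,4) S=155.3179 payoff=0.0000 vs cont=3.3125 → 3.3125 [wait]  node(6,5) S=245.6833 payoff=0.0000 vs cont=0.0000 → 0.0000 [wait]  node(6,6) S=388.6241 payoff=0.0000 vs cont=0.0000 → 0.0000 [wait]  ⇒ S*(6)=39.2427
t_5: node(5,0) S=31.2020 payoff=65.3780 vs cont=65.1892 → 65.3780 [stop]  node(5,1) S=49.3556 payoff=47.2244 vs cont=48.2702 → 48.2702 [wait]  node(5,2) S=78.0711 payoff=18.5089 vs cont=27.7709 → 27.7709 [wait]  node(5,3) S=123.4936 payoff=0.0000 vs cont=10.4807 → 10.4807 [wait]  node(5,4) S=195.3433 payoff=0.0000 vs cont=1.8667 → 1.8667 [wait]  node(5,5) S=308.9959 payoff=0.0000 vs cont=0.0000 → 0.0000 [wait]  ⇒ S*(5)=31.2020
t_4: node(4,0) S=39.2427 payoff=57.3373 vs cont=57.6735 → 57.6735 [wait]  node(4,1) S=62.0745 payoff=34.5055 vs cont=39.1863 → 39.1863 [wait]  node(4,2) S=98.1900 payoff=0.0000 vs cont=20.1728 → 20.1728 [wait]  node(4,3) S=155.3179 payoff=0.0000 vs cont=6.7118 → 6.7118 [wait]  node(4,4) S=245.6833 payoff=0.0000 vs cont=1.0520 → 1.0520 [wait]  ⇒ S*(4)=-
t_3: node(3,0) S=49.3556 payoff=47.2244 vs cont=49.4117 → 49.4117 [wait]  node(3,1) S=78.0711 payoff=18.5089 vs cont=30.7884 → 30.7884 [wait]  node(3,2) S=123.4936 payoff=0.0000 vs cont=14.2646 → 14.2646 [wait]  node(3,3) S=195.3433 payoff=0.0000 vs cont=4.2364 → 4.2364 [wait]  ⇒ S*(3)=-
t_2: node(2,0) S=62.0745 payoff=34.5055 vs cont=41.1318 → 41.1318 [wait]  node(2,1) S=98.1900 payoff=0.0000 vs cont=23.5062 → 23.5062 [wait]  node(2,2) S=155.3179 payoff=0.0000 vs cont=9.8668 → 9.8668 [wait]  ⇒ S*(2)=-
t_1: node(1,0) S=78.0711 payoff=18.5089 vs cont=33.3232 → 33.3232 [wait]  node(1,1) S=123.4936 payoff=0.0000 vs cont=17.5046 → 17.5046 [wait]  ⇒ S*(1)=-
t_0: node(0,0) S=98.1900 payoff=0.0000 vs cont=26.3328 → 26.3328 [wait]  ⇒ S*(0)=-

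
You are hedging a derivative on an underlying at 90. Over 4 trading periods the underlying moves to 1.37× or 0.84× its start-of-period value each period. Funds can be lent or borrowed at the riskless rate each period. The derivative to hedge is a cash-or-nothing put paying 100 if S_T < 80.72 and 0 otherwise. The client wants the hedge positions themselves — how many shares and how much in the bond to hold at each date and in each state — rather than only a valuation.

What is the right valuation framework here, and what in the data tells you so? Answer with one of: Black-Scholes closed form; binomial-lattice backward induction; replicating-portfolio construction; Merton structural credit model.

Key observation: a price alone would not answer the question — the per-node share/bond construction on the spot-90, 1.37/0.84 tree is required, and only the replicating-portfolio method yields it.

framework: replicating-portfolio construction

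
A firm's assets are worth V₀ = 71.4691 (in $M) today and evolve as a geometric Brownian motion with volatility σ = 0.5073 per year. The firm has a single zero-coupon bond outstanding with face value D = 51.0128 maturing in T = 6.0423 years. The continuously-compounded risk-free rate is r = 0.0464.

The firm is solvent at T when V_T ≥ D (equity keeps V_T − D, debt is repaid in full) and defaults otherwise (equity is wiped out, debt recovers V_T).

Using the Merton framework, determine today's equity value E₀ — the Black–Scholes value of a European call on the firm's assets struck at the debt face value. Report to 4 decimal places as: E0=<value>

Equity is a call on the firm's assets struck at D = 51.0128:
d₁ = [ln(V₀/D) + (r + σ²/2)T] / (σ√T)
   = [ln(71.4691/51.0128) + (0.0464 + 0.5·0.5073²)·6.0423] / (0.5073·√6.0423)
   = [0.337189 + 1.057866] / 1.246999 = 1.118729
d₂ = d₁ − σ√T = 1.118729 − 1.246999 = -0.128269
N(d₁) = 0.868372,  N(d₂) = 0.448968,  e^(−rT) = 0.755510
E₀ = V₀·N(d₁) − D·e^(−rT)·N(d₂)
   = 71.4691·0.868372 − 51.0128·0.755510·0.448968 = 44.758258

E0=44.7583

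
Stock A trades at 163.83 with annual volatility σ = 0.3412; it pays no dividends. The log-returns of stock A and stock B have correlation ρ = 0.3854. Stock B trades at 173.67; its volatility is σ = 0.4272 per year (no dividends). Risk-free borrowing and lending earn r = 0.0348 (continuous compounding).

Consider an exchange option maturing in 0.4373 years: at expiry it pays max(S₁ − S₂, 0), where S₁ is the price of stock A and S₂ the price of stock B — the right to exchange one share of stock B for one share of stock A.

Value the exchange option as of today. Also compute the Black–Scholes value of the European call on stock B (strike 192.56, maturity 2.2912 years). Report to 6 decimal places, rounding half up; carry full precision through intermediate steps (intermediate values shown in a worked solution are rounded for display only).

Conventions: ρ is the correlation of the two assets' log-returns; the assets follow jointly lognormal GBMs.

σ_eff = √(σ₁² + σ₂² − 2ρσ₁σ₂) = √(0.3412² + 0.4272² − 2·0.3854·0.3412·0.4272) = 0.431932
d₁ = (ln(S₁/S₂) + (q₂ − q₁ + σ_eff²/2)T) / (σ_eff√T) = (ln(163.83/173.67) + (0.0 − 0.0 + 0.093282)·0.4373) / 0.285631 = -0.061391
d₂ = d₁ − σ_eff√T = -0.061391 − 0.285631 = -0.347022
N(d₁) = 0.475524,  N(d₂) = 0.364287
V = S₁·e^{−q₁T}·N(d₁) − S₂·e^{−q₂T}·N(d₂) = 77.905069 − 63.265802 = 14.639267
[vanilla: stock B call K=192.56]
σ√T = 0.4272·√2.2912 = 0.646640
d₁ = (ln(S/K) + (r+σ²/2)T) / (σ√T) = (ln(173.67/192.56) + (0.0348+0.4272²/2)·2.2912) / 0.646640 = (-0.103251 + 0.288806) / 0.646640 = 0.286952
d₂ = d₁ − σ√T = 0.286952 − 0.646640 = -0.359688
e^{−rT} = 0.923362
N(d₁) = 0.612925,  N(d₂) = 0.359540
price = S·N(d₁) − K·e^{−rT}·N(d₂) = 106.446766 − 63.927177 = 42.519589

exchange price = 14.639267
price(stock B call K=192.56) = 42.519589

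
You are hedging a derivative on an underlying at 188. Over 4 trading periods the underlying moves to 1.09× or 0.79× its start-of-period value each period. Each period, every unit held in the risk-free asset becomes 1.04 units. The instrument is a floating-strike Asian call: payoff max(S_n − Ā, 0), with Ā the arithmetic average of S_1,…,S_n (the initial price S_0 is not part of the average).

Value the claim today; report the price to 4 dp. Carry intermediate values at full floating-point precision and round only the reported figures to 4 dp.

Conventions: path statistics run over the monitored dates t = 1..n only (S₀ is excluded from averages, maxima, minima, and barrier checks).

With p* = (R−d)/(u−d) = 0.8333, sum probability × payoff across the paths and divide by R^4.
Enumerate all 2^4 = 16 price paths (U = up ×1.09, D = down ×0.79); each path with k up-moves has probability p*^k·(1−p*)^(4−k).
DDDD: Ā=107.9421, payoff=0.0000, prob=0.000772
UDDD: Ā=148.9327, payoff=0.0000, prob=0.003858
DUDD: Ā=134.8327, payoff=0.0000, prob=0.003858
UUDD: Ā=186.0350, payoff=0.0000, prob=0.019290
DDUD: Ā=123.6937, payoff=0.0000, prob=0.003858
UDUD: Ā=170.6660, payoff=0.0000, prob=0.019290
DUUD: Ā=156.5660, payoff=0.0000, prob=0.019290
UUUD: Ā=216.0215, payoff=0.0000, prob=0.096451
DDDU: Ā=114.8939, payoff=0.0000, prob=0.003858
UDDU: Ā=158.5245, payoff=0.0000, prob=0.019290
DUDU: Ā=144.4245, payoff=0.0000, prob=0.019290
UUDU: Ā=199.2693, payoff=0.0000, prob=0.096451
DDUU: Ā=133.2855, payoff=6.1152, prob=0.019290
UDUU: Ā=183.9003, payoff=8.4374, prob=0.096451
DUUU: Ā=169.8003, payoff=22.5374, prob=0.096451
UUUU: Ā=234.2814, payoff=31.0959, prob=0.482253
Price = Σ prob·payoff / R^4 = 18.101622 / 1.169859 = 15.4733

price = 15.4733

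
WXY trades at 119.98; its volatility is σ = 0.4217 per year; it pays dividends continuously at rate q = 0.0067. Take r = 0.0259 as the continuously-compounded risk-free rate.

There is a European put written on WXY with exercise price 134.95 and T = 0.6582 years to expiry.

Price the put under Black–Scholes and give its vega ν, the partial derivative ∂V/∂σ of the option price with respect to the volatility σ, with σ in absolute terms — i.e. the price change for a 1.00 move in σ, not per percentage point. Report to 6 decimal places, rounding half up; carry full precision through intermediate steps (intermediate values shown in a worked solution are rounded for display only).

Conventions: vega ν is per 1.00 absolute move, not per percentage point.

price = 24.521136
ν = 38.307644

σ√T = 0.4217·√0.6582 = 0.342123
d₁ = (ln(S/K) + (r−q+σ²/2)T) / (σ√T) = (ln(119.98/134.95) + (0.0259−0.0067+0.4217²/2)·0.6582) / 0.342123 = (-0.117579 + 0.071162) / 0.342123 = -0.135675
d₂ = d₁ − σ√T = -0.135675 − 0.342123 = -0.477799
e^{−rT} = 0.983097
e^{−qT} = 0.995600
N(−d₁) = 0.553961,  N(−d₂) = 0.683603
Put price V = K·e^{−rT}·N(−d₂) − S·e^{−qT}·N(−d₁) = 90.692923 − 66.171787 = 24.521136
φ(d₁) = (1/√(2π))·e^{−d₁²/2} = 0.395287
ν = S·e^{−qT}·φ(d₁)·√T = 38.307644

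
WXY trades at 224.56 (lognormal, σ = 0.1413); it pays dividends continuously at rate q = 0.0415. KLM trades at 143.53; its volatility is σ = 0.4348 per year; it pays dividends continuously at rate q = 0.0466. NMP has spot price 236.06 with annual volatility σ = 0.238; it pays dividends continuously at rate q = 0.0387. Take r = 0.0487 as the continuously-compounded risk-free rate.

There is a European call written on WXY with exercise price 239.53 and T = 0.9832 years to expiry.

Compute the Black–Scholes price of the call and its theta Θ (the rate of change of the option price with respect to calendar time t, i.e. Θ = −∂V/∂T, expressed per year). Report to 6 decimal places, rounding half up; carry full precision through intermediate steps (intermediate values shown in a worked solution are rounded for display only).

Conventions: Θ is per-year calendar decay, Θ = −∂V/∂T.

price = 7.047377
Θ = -6.010017

σ√T = 0.1413·√0.9832 = 0.140108
d₁ = (ln(S/K) + (r−q+σ²/2)T) / (σ√T) = (ln(224.56/239.53) + (0.0487−0.0415+0.1413²/2)·0.9832) / 0.140108 = (-0.064536 + 0.016894) / 0.140108 = -0.340034
d₂ = d₁ − σ√T = -0.340034 − 0.140108 = -0.480143
e^{−rT} = 0.953246
e^{−qT} = 0.960018
N(d₁) = 0.366915,  N(d₂) = 0.315563
Call price V = S·e^{−qT}·N(d₁) − K·e^{−rT}·N(d₂) = 79.100236 − 72.052859 = 7.047377
φ(d₁) = (1/√(2π))·e^{−d₁²/2} = 0.376533
Θ = −S·e^{−qT}·φ(d₁)·σ/(2√T) + q·S·e^{−qT}·N(d₁) − r·K·e^{−rT}·N(d₂) = −5.783703 + 3.282660 − 3.508974 = -6.010017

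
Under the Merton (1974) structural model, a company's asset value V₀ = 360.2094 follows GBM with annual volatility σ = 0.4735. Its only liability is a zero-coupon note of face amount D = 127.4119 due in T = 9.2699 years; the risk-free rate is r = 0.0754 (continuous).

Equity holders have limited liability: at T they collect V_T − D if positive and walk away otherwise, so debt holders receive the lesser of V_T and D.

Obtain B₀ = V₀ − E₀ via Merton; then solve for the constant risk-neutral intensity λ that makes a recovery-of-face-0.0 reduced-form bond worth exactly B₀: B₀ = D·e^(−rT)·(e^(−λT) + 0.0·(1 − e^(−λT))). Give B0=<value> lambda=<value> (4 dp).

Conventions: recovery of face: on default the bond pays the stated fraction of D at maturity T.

With assets at 360.2094 and a single debt payment of 127.4119 at 9.2699 years:
d₁ = [ln(V₀/D) + (r + σ²/2)T] / (σ√T)
   = [ln(360.2094/127.4119) + (0.0754 + 0.5·0.4735²)·9.2699] / (0.4735·√9.2699)
   = [1.039260 + 1.738117] / 1.441642 = 1.926537
d₂ = d₁ − σ√T = 1.926537 − 1.441642 = 0.484895
N(d₁) = 0.972981,  N(d₂) = 0.686124,  e^(−rT) = 0.497107
E₀ = V₀·N(d₁) − D·e^(−rT)·N(d₂)
   = 360.2094·0.972981 − 127.4119·0.497107·0.686124 = 307.019734
B₀ = V₀ − E₀ = 360.2094 − 307.019734 = 53.189666
e^(−λT) = (B₀·e^(rT)/D − 0)/(1 − 0) = (53.1897·2.011640/127.4119 − 0)/1 = 0.83978454
λ = −ln(0.83978454)/9.2699 = 0.018836

B0=53.1897 lambda=0.0188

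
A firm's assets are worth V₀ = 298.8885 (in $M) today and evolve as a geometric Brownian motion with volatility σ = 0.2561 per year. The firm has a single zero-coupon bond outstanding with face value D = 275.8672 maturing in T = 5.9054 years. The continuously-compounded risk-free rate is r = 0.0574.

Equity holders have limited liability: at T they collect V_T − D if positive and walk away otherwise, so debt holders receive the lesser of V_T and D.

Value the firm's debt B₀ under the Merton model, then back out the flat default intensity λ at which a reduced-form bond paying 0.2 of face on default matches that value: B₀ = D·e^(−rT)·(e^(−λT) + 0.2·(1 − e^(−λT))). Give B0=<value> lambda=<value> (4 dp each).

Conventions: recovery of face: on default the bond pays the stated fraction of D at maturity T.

Apply the equity-as-call identities (strike 275.8672, horizon 5.9054 years):
d₁ = [ln(V₀/D) + (r + σ²/2)T] / (σ√T)
   = [ln(298.8885/275.8672) + (0.0574 + 0.5·0.2561²)·5.9054] / (0.2561·√5.9054)
   = [0.080151 + 0.532629] / 0.622349 = 0.984624
d₂ = d₁ − σ√T = 0.984624 − 0.622349 = 0.362275
N(d₁) = 0.837596,  N(d₂) = 0.641427,  e^(−rT) = 0.712504
E₀ = V₀·N(d₁) − D·e^(−rT)·N(d₂)
   = 298.8885·0.837596 − 275.8672·0.712504·0.641427 = 124.271162
B₀ = V₀ − E₀ = 298.8885 − 124.271162 = 174.617338
e^(−λT) = (B₀·e^(rT)/D − 0.2)/(1 − 0.2) = (174.6173·1.403501/275.8672 − 0.2)/0.8 = 0.86047810
λ = −ln(0.86047810)/5.9054 = 0.025446

B0=174.6173 lambda=0.0254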